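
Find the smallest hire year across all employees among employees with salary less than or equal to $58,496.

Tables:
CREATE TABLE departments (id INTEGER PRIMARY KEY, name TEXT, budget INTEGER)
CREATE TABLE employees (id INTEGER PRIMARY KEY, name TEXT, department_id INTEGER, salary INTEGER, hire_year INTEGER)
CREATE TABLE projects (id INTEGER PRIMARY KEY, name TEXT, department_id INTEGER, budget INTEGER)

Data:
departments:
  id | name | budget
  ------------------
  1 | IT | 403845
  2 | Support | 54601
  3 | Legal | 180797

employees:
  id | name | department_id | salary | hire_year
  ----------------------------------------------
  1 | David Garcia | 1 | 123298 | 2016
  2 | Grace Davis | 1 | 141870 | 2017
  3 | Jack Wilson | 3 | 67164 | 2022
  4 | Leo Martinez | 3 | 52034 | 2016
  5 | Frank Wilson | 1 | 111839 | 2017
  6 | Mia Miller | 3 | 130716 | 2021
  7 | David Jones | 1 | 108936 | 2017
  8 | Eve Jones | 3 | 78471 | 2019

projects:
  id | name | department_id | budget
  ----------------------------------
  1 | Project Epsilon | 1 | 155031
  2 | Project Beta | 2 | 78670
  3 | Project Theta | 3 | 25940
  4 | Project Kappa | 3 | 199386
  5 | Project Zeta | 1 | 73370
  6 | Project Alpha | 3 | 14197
SELECT MIN(hire_year) FROM employees WHERE salary <= 58496

Execution result:
2016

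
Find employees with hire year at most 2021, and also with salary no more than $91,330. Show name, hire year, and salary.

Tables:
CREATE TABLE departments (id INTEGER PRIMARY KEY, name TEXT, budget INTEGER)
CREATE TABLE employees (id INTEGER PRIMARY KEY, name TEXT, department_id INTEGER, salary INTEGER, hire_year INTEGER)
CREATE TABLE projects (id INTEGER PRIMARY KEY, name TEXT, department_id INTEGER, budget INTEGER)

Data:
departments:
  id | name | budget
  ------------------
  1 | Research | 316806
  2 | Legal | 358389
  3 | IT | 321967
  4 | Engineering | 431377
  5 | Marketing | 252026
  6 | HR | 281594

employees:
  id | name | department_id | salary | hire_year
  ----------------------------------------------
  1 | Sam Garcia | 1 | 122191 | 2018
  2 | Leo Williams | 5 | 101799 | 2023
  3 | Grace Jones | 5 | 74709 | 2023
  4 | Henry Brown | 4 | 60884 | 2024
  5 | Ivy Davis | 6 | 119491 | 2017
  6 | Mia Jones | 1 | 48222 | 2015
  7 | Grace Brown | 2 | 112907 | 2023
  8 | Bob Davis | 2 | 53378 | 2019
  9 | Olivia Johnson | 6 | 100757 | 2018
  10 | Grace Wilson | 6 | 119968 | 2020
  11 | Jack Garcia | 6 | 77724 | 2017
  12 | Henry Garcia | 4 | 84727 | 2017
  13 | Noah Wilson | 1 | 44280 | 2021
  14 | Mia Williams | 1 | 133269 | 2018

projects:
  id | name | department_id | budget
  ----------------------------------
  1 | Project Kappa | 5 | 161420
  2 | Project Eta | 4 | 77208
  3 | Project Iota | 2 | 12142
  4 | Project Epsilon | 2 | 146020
SELECT name, hire_year, salary FROM employees WHERE hire_year <= 2021 AND salary <= 91330

Execution result:
name | hire_year | salary
Mia Jones | 2015 | 48222
Bob Davis | 2019 | 53378
Jack Garcia | 2017 | 77724
Henry Garcia | 2017 | 84727
Noah Wilson | 2021 | 44280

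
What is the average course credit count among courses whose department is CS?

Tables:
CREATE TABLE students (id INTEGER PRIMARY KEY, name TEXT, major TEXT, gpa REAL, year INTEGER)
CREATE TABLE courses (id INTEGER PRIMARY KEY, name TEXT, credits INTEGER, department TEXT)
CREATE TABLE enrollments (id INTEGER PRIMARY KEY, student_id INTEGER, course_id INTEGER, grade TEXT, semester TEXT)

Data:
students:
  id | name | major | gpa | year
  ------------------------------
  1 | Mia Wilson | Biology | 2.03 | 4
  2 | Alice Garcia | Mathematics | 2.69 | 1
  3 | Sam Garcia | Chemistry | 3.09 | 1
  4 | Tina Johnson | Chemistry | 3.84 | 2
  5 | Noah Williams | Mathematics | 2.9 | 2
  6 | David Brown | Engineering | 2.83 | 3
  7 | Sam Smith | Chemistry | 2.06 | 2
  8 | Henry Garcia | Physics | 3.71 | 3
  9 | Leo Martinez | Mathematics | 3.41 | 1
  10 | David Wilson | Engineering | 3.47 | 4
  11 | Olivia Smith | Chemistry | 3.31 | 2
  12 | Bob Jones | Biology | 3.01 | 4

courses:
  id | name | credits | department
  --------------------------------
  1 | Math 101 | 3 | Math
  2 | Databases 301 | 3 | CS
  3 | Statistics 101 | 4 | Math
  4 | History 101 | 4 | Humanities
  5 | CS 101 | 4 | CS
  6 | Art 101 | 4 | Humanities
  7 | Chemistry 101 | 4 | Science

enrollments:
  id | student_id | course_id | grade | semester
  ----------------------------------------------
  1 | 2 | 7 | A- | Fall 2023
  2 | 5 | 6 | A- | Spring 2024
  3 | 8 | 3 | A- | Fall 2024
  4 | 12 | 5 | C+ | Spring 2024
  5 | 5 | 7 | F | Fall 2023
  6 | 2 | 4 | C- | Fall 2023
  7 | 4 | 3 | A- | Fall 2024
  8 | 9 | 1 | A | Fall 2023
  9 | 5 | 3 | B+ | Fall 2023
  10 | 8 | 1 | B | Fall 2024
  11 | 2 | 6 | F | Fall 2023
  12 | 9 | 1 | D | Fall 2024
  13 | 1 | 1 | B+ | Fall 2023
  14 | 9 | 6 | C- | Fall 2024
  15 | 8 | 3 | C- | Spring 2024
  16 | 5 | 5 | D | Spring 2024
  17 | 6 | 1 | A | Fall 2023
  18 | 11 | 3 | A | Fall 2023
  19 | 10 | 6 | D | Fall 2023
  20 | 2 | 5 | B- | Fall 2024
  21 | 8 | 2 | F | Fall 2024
SELECT AVG(credits) FROM courses WHERE department = 'CS'

Execution result:
3.50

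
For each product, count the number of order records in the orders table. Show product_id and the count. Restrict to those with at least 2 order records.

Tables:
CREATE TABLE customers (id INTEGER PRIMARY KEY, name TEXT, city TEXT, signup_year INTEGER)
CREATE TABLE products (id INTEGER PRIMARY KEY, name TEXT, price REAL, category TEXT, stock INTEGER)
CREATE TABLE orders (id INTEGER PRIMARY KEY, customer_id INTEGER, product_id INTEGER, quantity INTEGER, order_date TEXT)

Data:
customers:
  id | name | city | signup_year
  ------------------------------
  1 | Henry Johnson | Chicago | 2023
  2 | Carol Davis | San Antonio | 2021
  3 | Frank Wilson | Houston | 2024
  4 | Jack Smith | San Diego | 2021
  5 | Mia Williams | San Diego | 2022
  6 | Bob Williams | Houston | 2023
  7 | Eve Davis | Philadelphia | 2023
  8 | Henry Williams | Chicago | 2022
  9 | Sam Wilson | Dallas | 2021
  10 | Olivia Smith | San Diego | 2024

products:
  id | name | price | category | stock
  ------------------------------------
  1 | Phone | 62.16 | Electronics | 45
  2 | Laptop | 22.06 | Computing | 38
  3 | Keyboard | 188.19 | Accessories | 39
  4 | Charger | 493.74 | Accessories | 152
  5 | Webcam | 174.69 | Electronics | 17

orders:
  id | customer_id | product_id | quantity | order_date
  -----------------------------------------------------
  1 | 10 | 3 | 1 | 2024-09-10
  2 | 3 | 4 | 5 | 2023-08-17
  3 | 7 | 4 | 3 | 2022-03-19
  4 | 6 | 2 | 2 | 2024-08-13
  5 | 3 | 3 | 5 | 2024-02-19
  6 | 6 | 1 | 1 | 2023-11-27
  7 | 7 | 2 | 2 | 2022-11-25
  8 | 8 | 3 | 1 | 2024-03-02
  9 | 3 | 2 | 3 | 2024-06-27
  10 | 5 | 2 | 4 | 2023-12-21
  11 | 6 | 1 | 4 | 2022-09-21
SELECT product_id, COUNT(*) AS order_count FROM orders GROUP BY product_id HAVING COUNT(*) >= 2

Execution result:
product_id | order_count
1 | 2
2 | 4
3 | 3
4 | 2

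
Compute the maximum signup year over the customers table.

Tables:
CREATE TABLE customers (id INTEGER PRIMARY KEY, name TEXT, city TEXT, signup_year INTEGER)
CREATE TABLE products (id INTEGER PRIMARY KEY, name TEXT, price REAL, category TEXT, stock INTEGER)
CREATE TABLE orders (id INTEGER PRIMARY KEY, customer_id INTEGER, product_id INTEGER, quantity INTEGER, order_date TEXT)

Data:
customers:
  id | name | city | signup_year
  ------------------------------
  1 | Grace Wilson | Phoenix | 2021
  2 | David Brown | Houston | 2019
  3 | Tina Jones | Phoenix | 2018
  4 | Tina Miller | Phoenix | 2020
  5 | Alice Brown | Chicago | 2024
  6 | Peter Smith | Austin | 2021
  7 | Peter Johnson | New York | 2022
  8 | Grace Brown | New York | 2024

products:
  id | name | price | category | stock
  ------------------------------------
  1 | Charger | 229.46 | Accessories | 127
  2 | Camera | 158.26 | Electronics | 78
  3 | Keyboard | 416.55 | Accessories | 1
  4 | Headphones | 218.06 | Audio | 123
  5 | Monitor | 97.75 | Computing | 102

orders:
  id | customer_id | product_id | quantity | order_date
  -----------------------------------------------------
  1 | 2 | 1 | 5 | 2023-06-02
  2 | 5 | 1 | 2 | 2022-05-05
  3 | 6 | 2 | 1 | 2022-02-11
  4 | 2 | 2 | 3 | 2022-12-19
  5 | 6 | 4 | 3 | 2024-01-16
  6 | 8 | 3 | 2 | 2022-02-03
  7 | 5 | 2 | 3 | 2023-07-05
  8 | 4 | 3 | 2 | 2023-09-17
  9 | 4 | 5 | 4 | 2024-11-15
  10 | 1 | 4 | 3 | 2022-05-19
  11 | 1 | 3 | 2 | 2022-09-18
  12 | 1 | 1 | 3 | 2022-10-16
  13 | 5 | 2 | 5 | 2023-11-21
SELECT MAX(signup_year) FROM customers

Execution result:
2024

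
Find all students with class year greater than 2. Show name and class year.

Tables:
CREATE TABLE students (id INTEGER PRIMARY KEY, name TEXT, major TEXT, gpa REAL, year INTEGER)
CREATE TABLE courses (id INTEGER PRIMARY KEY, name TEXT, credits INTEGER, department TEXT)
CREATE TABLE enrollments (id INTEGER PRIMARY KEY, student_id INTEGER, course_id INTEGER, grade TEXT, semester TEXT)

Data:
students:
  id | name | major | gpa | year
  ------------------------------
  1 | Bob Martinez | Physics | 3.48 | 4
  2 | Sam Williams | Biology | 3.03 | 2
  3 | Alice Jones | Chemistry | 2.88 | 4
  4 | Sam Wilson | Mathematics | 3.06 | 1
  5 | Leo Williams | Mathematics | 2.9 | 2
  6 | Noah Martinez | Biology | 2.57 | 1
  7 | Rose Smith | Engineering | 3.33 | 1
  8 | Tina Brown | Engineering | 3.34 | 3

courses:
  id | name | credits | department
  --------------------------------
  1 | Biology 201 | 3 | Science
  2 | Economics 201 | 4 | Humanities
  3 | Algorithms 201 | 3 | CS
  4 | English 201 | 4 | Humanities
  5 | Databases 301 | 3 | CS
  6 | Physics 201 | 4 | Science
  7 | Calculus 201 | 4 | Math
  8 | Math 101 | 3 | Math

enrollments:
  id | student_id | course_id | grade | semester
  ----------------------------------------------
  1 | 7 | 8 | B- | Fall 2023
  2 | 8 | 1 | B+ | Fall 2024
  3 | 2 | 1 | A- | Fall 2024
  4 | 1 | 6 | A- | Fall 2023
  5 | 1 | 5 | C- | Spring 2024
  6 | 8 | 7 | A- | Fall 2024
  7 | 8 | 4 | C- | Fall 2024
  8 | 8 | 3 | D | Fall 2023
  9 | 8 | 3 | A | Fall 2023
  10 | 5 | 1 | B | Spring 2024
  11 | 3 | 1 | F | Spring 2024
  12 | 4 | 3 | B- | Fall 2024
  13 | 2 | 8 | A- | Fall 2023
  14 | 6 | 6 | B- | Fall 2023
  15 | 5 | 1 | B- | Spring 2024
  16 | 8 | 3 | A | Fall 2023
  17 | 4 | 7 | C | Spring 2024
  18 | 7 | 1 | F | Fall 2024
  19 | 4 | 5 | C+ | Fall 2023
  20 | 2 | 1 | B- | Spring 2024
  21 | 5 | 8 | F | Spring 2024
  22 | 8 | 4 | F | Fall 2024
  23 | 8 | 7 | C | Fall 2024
SELECT name, year FROM students WHERE year > 2

Execution result:
name | year
Bob Martinez | 4
Alice Jones | 4
Tina Brown | 3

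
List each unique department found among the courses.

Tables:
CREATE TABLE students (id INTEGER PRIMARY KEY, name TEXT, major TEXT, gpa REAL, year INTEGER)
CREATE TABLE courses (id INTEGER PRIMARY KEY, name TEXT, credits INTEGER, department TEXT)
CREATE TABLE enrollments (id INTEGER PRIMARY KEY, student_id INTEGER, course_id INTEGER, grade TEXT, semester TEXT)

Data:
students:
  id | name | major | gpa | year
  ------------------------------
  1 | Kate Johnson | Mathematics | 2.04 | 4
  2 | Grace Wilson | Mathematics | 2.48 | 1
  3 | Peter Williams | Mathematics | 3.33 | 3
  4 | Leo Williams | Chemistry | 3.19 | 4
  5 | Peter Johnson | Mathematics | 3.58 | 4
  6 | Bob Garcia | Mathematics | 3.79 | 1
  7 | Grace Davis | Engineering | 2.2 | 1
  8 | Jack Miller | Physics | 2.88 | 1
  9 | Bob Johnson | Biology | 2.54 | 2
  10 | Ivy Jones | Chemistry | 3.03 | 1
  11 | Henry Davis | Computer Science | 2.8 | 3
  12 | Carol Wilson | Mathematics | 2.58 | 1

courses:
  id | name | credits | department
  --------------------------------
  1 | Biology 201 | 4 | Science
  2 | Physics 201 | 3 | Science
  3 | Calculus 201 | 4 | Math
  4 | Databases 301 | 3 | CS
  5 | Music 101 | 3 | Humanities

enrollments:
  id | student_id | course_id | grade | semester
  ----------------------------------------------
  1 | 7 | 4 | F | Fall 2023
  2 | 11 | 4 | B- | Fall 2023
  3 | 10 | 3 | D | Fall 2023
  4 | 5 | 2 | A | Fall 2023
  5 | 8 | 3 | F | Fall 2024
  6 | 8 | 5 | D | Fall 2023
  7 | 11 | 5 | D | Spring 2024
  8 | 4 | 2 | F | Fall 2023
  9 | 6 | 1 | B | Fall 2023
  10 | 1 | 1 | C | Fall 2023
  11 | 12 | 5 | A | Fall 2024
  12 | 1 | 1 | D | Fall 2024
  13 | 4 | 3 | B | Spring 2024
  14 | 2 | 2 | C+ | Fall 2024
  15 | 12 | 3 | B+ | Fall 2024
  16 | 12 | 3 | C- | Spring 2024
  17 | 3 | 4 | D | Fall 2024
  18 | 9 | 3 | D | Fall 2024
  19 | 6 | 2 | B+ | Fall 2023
SELECT DISTINCT department FROM courses

Execution result:
department
Science
Math
CS
Humanities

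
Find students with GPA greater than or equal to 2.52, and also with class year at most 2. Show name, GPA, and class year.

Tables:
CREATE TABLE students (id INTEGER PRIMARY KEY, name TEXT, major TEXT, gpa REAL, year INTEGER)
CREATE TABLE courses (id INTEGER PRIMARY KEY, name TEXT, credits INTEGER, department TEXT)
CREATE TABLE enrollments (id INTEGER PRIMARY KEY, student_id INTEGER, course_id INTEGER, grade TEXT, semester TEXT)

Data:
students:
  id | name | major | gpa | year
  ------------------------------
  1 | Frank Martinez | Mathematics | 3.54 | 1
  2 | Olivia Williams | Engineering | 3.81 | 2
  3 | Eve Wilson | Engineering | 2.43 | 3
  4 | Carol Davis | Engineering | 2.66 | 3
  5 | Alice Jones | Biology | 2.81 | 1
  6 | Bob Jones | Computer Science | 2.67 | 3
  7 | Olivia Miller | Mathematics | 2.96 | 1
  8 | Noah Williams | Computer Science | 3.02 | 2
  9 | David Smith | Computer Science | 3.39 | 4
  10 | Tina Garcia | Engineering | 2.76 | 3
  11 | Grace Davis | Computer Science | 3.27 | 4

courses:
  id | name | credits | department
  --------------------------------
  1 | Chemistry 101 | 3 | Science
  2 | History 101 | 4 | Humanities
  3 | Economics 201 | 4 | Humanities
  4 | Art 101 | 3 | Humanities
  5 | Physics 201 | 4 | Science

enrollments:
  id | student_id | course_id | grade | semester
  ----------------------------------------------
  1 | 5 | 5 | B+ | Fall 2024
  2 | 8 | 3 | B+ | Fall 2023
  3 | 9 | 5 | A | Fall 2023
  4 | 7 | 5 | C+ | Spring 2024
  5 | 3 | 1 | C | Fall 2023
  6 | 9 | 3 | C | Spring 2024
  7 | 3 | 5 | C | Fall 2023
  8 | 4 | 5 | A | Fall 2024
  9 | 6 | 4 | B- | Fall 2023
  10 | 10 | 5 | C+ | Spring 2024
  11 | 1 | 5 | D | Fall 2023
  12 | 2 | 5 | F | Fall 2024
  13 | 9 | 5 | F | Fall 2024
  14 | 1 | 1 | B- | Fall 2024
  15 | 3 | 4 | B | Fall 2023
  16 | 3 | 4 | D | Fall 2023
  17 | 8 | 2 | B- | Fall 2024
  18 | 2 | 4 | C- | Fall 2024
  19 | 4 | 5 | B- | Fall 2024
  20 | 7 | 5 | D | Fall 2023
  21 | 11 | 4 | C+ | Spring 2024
SELECT name, gpa, year FROM students WHERE gpa >= 2.52 AND year <= 2

Execution result:
name | gpa | year
Frank Martinez | 3.54 | 1
Olivia Williams | 3.81 | 2
Alice Jones | 2.81 | 1
Olivia Miller | 2.96 | 1
Noah Williams | 3.02 | 2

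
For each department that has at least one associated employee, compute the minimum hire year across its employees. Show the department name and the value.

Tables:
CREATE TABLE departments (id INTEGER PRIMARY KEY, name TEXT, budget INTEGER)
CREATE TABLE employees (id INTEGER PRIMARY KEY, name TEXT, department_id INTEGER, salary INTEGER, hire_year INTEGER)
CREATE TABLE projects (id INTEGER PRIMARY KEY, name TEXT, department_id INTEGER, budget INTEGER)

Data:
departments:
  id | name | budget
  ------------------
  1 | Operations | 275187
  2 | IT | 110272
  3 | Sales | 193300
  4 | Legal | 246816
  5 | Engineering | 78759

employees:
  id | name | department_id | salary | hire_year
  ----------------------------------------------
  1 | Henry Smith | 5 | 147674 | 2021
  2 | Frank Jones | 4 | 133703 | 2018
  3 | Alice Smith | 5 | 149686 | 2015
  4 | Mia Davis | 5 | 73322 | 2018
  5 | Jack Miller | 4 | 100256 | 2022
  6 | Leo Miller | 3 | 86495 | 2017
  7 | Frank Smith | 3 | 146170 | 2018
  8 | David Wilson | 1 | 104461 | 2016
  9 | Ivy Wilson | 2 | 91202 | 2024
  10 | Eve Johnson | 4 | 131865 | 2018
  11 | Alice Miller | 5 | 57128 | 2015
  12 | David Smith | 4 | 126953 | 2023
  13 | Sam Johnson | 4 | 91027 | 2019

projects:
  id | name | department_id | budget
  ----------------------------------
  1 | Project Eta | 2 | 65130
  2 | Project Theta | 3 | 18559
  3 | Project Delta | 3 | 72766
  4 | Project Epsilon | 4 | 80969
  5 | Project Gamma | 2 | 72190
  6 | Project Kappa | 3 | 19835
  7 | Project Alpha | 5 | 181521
SELECT p.name, MIN(c.hire_year) AS min_hire_year FROM employees c JOIN departments p ON c.department_id = p.id GROUP BY p.id, p.name

Execution result:
name | min_hire_year
Operations | 2016
IT | 2024
Sales | 2017
Legal | 2018
Engineering | 2015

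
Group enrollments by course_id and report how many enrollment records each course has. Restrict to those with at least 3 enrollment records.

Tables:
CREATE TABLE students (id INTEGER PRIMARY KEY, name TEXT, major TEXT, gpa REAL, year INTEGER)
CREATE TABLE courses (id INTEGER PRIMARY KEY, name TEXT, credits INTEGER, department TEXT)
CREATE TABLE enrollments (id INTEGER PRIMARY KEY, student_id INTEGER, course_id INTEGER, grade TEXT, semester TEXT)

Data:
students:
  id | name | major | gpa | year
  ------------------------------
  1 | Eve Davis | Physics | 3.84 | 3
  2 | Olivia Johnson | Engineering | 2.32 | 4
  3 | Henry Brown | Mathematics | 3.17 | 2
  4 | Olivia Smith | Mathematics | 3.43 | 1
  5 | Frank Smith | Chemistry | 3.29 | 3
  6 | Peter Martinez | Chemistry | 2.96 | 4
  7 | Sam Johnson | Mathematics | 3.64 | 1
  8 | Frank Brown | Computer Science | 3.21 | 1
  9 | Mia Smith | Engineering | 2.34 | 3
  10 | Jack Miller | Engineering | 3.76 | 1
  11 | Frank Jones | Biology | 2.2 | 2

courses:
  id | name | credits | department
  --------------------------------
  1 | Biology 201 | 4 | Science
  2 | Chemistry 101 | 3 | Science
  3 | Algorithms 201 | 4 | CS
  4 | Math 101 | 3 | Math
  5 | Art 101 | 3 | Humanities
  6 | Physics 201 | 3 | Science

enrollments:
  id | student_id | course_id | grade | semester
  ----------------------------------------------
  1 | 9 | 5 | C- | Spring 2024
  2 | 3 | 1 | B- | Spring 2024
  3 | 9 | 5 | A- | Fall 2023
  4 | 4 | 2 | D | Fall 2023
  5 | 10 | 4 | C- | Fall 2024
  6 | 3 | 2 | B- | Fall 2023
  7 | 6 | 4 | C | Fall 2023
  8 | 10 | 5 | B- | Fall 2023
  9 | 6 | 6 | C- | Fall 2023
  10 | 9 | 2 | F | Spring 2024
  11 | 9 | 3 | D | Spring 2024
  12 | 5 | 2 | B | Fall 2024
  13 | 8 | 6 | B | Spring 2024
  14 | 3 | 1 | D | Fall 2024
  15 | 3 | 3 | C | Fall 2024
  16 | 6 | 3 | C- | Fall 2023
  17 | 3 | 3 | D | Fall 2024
SELECT course_id, COUNT(*) AS enrollment_count FROM enrollments GROUP BY course_id HAVING COUNT(*) >= 3

Execution result:
course_id | enrollment_count
2 | 4
3 | 4
5 | 3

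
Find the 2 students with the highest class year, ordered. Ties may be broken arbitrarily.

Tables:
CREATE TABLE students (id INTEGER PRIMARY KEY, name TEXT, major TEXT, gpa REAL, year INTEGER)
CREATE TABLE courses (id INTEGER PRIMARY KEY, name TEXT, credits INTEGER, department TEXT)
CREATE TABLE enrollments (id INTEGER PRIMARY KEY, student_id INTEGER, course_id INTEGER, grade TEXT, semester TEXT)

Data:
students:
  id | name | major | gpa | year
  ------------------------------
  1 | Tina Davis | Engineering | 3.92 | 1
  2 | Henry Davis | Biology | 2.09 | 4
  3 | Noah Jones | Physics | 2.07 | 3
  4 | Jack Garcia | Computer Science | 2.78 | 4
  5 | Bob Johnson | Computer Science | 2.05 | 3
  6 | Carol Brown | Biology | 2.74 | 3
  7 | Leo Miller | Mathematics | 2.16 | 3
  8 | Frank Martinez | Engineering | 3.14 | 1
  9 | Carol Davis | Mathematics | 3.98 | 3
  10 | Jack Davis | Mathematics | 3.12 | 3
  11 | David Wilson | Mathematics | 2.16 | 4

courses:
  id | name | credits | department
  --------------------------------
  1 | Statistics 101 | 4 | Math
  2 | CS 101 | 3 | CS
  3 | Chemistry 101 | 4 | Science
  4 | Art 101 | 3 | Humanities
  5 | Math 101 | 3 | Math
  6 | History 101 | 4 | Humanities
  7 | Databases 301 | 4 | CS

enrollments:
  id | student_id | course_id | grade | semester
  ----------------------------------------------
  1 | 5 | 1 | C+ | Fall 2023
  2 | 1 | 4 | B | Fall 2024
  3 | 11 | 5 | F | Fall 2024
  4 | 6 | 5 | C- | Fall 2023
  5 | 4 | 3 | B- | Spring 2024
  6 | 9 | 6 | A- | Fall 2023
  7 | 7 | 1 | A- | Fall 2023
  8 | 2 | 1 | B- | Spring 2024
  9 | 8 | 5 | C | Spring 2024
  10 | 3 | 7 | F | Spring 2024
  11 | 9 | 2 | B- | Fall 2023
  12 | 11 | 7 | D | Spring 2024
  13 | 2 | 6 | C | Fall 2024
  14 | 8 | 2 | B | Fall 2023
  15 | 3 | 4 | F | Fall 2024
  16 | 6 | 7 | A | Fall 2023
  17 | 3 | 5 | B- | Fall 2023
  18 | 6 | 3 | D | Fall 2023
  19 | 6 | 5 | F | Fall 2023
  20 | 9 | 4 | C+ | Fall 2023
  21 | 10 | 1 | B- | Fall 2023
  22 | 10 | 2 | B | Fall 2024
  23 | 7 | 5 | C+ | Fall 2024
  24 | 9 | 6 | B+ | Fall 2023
SELECT name, year FROM students ORDER BY year DESC LIMIT 2

Execution result:
name | year
Henry Davis | 4
Jack Garcia | 4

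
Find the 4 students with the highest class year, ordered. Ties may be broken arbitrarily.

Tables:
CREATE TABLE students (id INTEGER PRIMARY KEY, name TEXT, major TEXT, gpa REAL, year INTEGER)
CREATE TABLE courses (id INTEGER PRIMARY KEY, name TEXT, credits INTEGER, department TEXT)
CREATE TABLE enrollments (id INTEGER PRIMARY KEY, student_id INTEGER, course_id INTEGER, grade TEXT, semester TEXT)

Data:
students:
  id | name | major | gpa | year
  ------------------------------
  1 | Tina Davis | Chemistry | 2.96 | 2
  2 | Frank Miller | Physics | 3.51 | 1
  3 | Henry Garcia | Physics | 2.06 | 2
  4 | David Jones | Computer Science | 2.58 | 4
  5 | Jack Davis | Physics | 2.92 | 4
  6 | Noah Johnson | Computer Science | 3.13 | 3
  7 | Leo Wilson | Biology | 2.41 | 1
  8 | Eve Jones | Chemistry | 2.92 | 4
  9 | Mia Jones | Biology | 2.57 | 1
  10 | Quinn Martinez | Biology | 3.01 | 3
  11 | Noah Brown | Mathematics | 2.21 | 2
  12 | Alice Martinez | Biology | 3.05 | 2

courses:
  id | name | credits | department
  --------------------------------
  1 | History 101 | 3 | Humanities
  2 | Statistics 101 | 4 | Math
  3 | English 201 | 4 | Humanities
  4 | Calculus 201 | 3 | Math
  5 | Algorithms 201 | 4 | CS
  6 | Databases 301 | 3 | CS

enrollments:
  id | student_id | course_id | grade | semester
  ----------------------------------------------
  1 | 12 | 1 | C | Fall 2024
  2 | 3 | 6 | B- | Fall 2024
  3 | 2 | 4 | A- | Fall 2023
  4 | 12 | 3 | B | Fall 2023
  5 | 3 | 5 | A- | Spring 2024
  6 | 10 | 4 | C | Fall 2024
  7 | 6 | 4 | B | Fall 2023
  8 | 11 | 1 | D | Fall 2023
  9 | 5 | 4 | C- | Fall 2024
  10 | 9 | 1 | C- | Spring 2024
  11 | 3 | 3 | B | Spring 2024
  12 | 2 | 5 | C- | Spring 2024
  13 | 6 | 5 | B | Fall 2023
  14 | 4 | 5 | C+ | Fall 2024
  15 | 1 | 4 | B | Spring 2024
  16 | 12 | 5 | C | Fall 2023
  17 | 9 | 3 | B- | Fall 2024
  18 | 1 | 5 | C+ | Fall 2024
SELECT name, year FROM students ORDER BY year DESC LIMIT 4

Execution result:
name | year
David Jones | 4
Jack Davis | 4
Eve Jones | 4
Noah Johnson | 3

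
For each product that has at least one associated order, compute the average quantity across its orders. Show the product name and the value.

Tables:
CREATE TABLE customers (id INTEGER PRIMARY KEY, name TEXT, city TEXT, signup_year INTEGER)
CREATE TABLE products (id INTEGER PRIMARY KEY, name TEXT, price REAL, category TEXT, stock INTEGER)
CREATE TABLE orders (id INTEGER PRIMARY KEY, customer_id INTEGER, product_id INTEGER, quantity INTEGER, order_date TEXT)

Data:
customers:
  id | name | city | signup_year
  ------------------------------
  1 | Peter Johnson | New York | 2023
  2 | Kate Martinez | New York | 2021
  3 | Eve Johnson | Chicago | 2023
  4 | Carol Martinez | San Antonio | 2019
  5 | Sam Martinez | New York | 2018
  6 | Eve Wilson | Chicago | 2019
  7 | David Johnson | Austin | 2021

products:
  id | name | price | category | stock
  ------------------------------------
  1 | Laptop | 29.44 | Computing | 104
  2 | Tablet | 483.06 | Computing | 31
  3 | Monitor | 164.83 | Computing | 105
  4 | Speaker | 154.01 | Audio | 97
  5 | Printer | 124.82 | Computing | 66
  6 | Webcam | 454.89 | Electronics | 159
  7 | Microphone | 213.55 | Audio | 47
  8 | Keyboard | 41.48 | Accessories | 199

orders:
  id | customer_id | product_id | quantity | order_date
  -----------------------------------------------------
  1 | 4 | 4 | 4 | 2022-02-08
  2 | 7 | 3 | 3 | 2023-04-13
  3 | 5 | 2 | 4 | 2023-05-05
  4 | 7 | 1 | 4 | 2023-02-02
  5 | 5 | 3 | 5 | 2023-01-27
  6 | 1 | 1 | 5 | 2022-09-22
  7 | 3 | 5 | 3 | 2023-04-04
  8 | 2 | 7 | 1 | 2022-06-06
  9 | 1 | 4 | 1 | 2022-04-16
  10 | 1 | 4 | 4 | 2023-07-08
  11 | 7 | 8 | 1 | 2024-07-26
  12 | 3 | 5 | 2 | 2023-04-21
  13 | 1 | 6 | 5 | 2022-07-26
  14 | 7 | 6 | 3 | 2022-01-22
SELECT p.name, AVG(c.quantity) AS avg_quantity FROM orders c JOIN products p ON c.product_id = p.id GROUP BY p.id, p.name

Execution result:
name | avg_quantity
Laptop | 4.50
Tablet | 4.00
Monitor | 4.00
Speaker | 3.00
Printer | 2.50
Webcam | 4.00
Microphone | 1.00
Keyboard | 1.00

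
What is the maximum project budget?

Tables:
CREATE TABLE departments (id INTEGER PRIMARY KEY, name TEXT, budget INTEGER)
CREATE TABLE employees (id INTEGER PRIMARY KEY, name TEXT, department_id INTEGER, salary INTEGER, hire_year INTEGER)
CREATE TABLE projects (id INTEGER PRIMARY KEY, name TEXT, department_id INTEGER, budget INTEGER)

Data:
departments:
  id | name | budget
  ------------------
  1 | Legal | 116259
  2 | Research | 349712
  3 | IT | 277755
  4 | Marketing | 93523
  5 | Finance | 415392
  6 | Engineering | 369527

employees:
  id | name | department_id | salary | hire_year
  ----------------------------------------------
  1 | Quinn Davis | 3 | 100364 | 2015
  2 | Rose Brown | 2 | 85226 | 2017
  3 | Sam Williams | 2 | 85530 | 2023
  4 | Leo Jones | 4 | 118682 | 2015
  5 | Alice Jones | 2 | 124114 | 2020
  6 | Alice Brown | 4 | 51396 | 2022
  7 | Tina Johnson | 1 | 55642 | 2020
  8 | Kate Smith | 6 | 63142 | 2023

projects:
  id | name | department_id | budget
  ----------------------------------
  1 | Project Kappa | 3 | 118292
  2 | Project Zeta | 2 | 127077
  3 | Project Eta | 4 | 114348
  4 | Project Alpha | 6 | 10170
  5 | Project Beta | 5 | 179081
SELECT MAX(budget) FROM projects

Execution result:
179081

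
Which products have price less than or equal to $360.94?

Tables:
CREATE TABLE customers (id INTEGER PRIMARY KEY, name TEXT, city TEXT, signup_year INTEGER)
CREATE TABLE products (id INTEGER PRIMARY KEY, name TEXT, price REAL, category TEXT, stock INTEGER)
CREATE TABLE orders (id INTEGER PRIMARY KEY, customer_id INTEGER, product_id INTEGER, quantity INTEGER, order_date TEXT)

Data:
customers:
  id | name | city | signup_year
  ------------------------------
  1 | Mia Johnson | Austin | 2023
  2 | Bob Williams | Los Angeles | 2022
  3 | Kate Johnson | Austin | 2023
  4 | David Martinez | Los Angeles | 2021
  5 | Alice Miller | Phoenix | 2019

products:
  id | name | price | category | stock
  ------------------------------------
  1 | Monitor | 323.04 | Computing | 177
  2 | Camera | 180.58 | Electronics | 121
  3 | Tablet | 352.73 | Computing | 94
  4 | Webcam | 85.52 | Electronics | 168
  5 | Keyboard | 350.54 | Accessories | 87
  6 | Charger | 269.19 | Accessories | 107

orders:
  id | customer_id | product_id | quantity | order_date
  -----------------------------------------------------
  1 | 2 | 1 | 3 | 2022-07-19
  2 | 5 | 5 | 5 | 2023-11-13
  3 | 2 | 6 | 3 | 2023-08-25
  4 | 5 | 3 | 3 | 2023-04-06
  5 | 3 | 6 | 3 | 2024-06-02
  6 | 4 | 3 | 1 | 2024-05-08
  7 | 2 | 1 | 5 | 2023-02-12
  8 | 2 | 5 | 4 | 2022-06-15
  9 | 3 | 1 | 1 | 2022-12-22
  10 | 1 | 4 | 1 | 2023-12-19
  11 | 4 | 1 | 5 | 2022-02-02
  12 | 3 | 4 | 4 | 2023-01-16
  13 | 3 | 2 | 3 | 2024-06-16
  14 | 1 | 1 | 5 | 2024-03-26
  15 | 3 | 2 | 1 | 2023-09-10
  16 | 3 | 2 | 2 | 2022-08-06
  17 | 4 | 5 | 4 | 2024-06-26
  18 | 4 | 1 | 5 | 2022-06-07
SELECT name, price FROM products WHERE price <= 360.94

Execution result:
name | price
Monitor | 323.04
Camera | 180.58
Tablet | 352.73
Webcam | 85.52
Keyboard | 350.54
Charger | 269.19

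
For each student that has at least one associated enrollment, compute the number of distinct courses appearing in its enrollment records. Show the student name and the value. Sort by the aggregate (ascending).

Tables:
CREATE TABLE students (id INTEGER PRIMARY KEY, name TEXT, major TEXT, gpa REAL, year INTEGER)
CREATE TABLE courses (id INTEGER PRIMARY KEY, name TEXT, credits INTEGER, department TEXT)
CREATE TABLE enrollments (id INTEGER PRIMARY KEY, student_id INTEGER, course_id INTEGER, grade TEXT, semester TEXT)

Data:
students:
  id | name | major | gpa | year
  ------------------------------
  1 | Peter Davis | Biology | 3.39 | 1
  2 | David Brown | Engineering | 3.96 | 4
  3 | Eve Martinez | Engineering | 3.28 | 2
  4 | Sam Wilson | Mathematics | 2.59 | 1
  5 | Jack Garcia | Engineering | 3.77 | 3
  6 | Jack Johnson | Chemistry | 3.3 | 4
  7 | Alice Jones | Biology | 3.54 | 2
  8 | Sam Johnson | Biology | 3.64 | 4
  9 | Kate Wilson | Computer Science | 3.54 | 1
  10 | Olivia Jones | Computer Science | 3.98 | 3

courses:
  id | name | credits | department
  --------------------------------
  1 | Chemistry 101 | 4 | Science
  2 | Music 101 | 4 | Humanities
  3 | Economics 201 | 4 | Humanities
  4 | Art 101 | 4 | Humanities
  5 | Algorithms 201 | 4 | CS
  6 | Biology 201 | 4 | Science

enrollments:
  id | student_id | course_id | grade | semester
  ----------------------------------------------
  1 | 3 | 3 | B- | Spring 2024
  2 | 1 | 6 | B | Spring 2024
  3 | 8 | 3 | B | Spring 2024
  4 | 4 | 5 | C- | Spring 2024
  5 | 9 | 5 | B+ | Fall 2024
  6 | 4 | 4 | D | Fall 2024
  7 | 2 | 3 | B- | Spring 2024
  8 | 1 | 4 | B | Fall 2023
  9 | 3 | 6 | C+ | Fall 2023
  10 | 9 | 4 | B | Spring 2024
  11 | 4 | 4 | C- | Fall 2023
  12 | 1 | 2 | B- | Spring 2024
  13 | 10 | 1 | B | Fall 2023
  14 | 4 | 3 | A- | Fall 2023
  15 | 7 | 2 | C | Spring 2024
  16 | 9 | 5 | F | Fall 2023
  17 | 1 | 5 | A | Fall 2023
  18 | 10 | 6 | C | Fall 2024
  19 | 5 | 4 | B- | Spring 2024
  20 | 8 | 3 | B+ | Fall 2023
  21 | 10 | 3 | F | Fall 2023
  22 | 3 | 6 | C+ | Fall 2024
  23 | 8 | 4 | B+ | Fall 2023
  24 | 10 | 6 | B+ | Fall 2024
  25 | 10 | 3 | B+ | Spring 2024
SELECT p.name, COUNT(DISTINCT c.course_id) AS distinct_course_count FROM enrollments c JOIN students p ON c.student_id = p.id GROUP BY p.id, p.name ORDER BY distinct_course_count ASC

Execution result:
name | distinct_course_count
David Brown | 1
Jack Garcia | 1
Alice Jones | 1
Eve Martinez | 2
Sam Johnson | 2
Kate Wilson | 2
Sam Wilson | 3
Olivia Jones | 3
Peter Davis | 4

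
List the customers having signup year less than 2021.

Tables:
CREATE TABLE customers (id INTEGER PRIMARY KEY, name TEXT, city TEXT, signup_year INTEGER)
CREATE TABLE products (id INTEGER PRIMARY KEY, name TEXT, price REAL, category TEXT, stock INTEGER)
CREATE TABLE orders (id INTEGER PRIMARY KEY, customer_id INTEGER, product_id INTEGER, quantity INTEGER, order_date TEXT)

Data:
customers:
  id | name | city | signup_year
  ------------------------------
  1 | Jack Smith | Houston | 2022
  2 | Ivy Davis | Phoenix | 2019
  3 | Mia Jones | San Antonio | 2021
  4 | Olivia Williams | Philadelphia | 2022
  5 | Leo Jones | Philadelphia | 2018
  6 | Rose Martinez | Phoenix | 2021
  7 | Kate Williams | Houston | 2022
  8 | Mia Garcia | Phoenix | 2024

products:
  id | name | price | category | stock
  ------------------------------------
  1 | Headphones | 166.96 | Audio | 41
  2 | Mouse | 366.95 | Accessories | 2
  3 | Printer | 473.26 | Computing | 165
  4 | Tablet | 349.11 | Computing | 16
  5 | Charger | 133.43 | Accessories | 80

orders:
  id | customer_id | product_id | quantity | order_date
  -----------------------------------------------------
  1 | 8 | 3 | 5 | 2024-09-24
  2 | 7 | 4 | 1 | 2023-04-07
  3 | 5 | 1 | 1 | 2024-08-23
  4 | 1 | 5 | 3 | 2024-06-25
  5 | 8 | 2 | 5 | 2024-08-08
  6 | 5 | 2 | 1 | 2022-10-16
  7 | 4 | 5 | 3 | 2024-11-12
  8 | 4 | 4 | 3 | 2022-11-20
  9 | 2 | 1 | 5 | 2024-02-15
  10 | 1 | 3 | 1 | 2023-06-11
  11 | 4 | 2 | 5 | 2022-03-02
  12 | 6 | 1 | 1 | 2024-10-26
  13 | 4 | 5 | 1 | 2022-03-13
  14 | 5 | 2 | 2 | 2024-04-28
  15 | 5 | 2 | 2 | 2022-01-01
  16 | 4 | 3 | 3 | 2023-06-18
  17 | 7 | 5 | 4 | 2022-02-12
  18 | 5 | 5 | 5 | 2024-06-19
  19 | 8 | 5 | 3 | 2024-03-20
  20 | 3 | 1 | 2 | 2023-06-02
SELECT name, signup_year FROM customers WHERE signup_year < 2021

Execution result:
name | signup_year
Ivy Davis | 2019
Leo Jones | 2018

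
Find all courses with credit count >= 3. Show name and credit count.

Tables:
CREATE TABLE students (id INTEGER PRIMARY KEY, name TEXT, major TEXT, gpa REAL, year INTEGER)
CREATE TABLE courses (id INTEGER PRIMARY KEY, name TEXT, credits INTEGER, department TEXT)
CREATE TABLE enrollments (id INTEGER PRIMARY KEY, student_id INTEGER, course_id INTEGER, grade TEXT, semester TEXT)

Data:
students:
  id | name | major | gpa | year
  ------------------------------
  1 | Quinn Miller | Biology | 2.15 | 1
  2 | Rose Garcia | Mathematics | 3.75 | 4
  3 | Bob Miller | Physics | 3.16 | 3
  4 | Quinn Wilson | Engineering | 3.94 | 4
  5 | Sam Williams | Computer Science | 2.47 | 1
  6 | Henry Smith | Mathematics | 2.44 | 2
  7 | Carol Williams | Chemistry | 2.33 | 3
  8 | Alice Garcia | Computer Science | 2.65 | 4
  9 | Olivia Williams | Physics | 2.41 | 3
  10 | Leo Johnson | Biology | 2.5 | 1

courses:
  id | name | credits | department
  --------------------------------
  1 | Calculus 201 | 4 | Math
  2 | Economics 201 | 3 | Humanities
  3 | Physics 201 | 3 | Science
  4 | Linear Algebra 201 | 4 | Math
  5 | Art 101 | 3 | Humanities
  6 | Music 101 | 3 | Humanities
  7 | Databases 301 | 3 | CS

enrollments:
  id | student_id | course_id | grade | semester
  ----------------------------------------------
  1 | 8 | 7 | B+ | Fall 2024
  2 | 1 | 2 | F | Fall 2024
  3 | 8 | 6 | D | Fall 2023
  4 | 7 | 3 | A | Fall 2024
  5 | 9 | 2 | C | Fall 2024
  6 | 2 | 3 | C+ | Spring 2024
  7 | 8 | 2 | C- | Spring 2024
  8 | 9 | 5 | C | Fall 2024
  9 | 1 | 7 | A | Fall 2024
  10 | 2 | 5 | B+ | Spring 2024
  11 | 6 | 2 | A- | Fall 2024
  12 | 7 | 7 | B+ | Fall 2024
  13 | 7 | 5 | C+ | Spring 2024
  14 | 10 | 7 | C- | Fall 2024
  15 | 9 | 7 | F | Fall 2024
SELECT name, credits FROM courses WHERE credits >= 3

Execution result:
name | credits
Calculus 201 | 4
Economics 201 | 3
Physics 201 | 3
Linear Algebra 201 | 4
Art 101 | 3
Music 101 | 3
Databases 301 | 3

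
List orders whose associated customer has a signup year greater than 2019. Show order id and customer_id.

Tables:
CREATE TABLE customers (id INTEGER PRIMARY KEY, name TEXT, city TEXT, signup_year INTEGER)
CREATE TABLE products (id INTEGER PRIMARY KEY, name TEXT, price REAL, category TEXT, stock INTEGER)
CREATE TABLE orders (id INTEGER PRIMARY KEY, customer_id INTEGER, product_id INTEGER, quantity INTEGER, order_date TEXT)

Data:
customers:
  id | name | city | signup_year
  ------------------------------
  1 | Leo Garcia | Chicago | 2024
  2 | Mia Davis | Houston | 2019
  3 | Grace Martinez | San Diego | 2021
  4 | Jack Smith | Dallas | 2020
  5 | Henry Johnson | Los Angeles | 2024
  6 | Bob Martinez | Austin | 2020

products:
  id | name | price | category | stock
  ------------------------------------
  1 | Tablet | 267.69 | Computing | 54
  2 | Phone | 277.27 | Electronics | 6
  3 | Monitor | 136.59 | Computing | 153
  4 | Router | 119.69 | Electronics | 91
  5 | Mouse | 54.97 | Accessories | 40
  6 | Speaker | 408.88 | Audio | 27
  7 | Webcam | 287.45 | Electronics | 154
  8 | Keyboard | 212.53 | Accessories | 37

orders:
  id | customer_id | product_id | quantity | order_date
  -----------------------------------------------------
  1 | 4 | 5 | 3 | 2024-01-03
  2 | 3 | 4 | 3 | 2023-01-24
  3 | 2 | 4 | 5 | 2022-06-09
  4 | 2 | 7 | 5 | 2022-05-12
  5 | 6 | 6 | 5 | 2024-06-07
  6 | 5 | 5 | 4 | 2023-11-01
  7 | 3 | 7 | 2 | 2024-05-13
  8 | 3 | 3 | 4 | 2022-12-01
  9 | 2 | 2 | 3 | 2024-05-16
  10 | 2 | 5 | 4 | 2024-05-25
SELECT id, customer_id FROM orders WHERE customer_id IN (SELECT id FROM customers WHERE signup_year > 2019)

Execution result:
id | customer_id
1 | 4
2 | 3
5 | 6
6 | 5
7 | 3
8 | 3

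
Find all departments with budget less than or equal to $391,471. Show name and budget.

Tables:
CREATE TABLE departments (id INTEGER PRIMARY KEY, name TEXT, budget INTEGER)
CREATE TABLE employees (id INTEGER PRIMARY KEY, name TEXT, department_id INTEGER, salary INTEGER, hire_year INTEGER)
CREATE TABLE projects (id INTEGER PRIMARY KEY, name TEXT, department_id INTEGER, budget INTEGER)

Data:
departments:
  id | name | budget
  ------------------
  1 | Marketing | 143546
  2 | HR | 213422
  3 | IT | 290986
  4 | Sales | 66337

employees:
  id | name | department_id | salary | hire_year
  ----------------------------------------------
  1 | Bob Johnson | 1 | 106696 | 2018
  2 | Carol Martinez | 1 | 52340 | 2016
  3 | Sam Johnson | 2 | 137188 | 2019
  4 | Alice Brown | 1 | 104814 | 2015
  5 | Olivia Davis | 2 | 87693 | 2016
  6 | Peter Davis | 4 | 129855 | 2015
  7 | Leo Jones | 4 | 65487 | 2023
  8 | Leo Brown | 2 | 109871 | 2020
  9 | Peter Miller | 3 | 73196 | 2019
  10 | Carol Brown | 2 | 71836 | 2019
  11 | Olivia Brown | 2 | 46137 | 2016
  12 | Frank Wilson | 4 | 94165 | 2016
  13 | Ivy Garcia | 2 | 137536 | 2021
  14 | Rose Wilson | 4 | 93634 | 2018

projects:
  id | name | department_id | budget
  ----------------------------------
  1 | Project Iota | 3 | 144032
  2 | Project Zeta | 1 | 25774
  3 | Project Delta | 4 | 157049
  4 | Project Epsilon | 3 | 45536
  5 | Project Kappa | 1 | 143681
SELECT name, budget FROM departments WHERE budget <= 391471

Execution result:
name | budget
Marketing | 143546
HR | 213422
IT | 290986
Sales | 66337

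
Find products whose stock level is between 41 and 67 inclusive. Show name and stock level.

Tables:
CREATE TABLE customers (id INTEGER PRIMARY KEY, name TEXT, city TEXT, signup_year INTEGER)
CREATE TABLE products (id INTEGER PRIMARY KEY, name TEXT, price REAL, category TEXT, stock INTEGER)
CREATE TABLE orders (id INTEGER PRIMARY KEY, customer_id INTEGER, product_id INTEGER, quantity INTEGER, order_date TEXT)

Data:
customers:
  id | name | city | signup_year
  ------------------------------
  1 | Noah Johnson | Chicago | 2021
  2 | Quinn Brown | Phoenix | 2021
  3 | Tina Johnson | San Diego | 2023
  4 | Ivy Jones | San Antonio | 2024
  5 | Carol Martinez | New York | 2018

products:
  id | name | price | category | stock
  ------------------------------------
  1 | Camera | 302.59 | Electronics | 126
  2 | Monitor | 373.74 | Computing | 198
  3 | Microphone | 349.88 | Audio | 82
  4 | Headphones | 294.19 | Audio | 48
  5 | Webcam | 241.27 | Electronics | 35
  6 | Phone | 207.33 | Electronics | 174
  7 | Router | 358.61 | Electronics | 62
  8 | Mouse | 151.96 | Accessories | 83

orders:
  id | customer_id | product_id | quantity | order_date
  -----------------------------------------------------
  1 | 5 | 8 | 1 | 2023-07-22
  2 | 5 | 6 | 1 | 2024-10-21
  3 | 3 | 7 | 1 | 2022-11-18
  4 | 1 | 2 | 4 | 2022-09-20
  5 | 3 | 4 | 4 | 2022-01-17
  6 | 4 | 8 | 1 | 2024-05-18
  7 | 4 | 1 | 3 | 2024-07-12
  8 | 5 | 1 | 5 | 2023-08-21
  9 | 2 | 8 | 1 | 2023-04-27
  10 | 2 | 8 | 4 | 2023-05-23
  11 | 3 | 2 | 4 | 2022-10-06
SELECT name, stock FROM products WHERE stock BETWEEN 41 AND 67

Execution result:
name | stock
Headphones | 48
Router | 62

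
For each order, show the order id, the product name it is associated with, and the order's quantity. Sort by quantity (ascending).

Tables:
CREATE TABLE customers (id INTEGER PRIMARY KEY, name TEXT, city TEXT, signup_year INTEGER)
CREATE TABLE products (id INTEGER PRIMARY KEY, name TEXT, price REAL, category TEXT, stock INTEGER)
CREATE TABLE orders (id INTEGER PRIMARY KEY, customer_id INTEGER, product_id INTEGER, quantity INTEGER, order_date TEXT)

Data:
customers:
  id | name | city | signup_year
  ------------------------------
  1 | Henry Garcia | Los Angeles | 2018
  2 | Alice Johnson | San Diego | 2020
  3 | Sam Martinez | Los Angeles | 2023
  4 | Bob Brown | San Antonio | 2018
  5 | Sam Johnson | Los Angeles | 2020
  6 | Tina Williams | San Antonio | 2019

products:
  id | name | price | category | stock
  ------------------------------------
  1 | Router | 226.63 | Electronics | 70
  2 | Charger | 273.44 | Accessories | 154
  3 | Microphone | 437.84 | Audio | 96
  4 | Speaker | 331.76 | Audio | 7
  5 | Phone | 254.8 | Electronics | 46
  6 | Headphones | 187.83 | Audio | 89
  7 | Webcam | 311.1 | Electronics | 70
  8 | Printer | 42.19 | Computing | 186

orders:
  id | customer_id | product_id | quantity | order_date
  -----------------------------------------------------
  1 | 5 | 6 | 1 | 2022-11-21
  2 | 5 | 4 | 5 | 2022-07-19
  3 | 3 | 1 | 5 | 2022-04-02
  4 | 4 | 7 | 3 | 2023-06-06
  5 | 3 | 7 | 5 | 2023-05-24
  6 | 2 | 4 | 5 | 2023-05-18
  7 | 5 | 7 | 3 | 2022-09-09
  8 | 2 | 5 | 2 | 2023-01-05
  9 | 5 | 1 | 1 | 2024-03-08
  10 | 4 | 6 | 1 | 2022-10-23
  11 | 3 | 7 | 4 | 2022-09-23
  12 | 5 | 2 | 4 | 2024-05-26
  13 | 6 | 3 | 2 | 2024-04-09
SELECT c.id, p.name AS product, c.quantity FROM orders c JOIN products p ON c.product_id = p.id ORDER BY c.quantity ASC

Execution result:
id | product | quantity
1 | Headphones | 1
9 | Router | 1
10 | Headphones | 1
8 | Phone | 2
13 | Microphone | 2
4 | Webcam | 3
7 | Webcam | 3
11 | Webcam | 4
12 | Charger | 4
2 | Speaker | 5
3 | Router | 5
5 | Webcam | 5
6 | Speaker | 5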